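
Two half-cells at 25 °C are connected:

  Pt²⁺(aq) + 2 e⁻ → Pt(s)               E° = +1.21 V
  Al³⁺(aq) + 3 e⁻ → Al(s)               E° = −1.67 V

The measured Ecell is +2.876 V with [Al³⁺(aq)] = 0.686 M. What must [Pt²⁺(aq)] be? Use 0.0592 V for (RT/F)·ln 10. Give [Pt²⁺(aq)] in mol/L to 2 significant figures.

With Pt²⁺/Pt at the cathode and Al³⁺/Al at the anode, E°cell = +1.21 − (−1.67) = +2.88 V (n = 6).
From the Nernst equation, log Q = n(E° − E)/0.0592 = 6·(+2.88 − (+2.876))/0.0592 = 0.405.
The balanced reaction is 3 Pt²⁺(aq) + 2 Al(s) → 3 Pt(s) + 2 Al³⁺(aq), so Q = [Al³⁺(aq)]^2 / [Pt²⁺(aq)]^3.
Solving for the unknown gives log [Pt²⁺(aq)] = −0.244, so [Pt²⁺(aq)] ≈ 0.57 M.

0.57 M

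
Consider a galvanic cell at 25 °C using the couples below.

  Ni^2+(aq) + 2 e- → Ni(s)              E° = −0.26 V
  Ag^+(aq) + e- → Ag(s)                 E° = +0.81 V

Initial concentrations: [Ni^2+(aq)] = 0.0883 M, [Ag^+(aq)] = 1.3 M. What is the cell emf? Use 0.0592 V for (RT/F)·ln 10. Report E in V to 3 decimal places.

+1.108 V

Since E°(Ag⁺/Ag) > E°(Ni²⁺/Ni), Ag⁺/Ag serves as the cathode.
The standard potential is +0.81 − (−0.26) = +1.07 V and the balanced reaction transfers n = 2 electrons.
For the overall reaction 2 Ag^+(aq) + Ni(s) → 2 Ag(s) + Ni^2+(aq), Q = [Ni^2+(aq)] / [Ag^+(aq)]^2 = 0.0522, giving log Q = −1.282.
E = E° − (0.0592/n)·log Q = +1.07 − (0.0592/2)(−1.282) = +1.108 V.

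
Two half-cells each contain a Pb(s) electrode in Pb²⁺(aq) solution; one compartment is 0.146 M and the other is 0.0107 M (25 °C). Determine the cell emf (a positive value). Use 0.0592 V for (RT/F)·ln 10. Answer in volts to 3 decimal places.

For a concentration cell E°cell = 0, since both electrodes use the same couple.
The compartment with the higher Pb²⁺(aq) concentration (0.146 M) acts as the cathode; ions are reduced there and produced at the dilute (0.0107 M) anode.
With n = 2, Ecell = −(0.0592/2)·log([dilute]/[conc]) = −(0.0592/2)·log(0.0107/0.146) = +0.034 V.

0.034 V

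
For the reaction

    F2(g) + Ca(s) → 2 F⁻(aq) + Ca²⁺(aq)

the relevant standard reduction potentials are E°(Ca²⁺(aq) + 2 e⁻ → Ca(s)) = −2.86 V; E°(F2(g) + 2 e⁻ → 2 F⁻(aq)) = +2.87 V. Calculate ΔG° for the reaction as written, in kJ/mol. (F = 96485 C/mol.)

In the reaction as written F2(g) is reduced, so the F₂/F⁻ couple is the cathode and Ca²⁺/Ca is the anode.
E°cell = +2.87 − (−2.86) = +5.73 V; balancing electrons gives n = 2.
ΔG° = −nFE°cell = −(2)(96485)(+5.73) J/mol = −1106 kJ/mol.

−1106 kJ/mol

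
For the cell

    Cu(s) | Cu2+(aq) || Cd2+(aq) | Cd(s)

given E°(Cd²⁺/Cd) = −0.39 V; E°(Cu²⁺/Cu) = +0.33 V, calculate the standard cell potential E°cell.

By convention the left-hand electrode in cell notation is the anode (oxidation) and the right-hand electrode is the cathode (reduction).
E°cell = E°(right) − E°(left) = −0.39 − (+0.33) = −0.72 V.
The negative sign shows that, as written, the cell would require an external voltage to drive the reaction.

−0.72 V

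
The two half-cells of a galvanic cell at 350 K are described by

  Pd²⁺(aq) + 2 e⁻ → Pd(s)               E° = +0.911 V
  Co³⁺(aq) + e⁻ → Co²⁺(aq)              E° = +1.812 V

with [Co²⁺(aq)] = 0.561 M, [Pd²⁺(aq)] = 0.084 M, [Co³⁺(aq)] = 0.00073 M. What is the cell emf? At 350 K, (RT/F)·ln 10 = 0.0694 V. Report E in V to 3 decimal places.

Since E°(Co³⁺/Co²⁺) > E°(Pd²⁺/Pd), Co³⁺/Co²⁺ serves as the cathode.
The standard potential is +1.812 − (+0.911) = +0.901 V and the balanced reaction transfers n = 2 electrons.
Balancing gives 2 Co³⁺(aq) + Pd(s) → 2 Co²⁺(aq) + Pd²⁺(aq); hence Q = ([Co²⁺(aq)]^2·[Pd²⁺(aq)]) / [Co³⁺(aq)]^2 = 4.96×10^4 (log Q = 4.696).
By the Nernst equation, E = +0.901 − (0.0694/2)·(4.696) = +0.738 V.

+0.738 V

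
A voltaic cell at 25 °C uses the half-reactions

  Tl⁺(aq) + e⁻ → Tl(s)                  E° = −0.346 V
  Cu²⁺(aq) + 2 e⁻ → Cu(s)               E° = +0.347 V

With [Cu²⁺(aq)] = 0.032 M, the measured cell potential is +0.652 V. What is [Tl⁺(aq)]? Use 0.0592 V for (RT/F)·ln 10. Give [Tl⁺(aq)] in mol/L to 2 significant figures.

0.88 M

With Cu²⁺/Cu at the cathode and Tl⁺/Tl at the anode, E°cell = +0.347 − (−0.346) = +0.693 V (n = 2).
Rearranging E = E° − (0.0592/n)·log Q gives log Q = 2(+0.693 − (+0.652))/0.0592 = 1.385.
For Cu²⁺(aq) + 2 Tl(s) → Cu(s) + 2 Tl⁺(aq), the reaction quotient is Q = [Tl⁺(aq)]^2 / [Cu²⁺(aq)].
Substituting the known concentrations and solving, log [Tl⁺(aq)] = −0.055 and [Tl⁺(aq)] = 0.88 M.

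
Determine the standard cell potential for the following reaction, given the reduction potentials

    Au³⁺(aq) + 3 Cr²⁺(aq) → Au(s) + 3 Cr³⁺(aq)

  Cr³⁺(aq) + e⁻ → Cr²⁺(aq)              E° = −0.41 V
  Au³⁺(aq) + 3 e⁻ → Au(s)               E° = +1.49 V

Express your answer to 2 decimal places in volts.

+1.90 V

Au³⁺(aq) gains electrons, so the Au³⁺/Au couple is the cathode; the Cr³⁺/Cr²⁺ couple is the anode.
E°cell = E°(cathode) − E°(anode) = +1.49 − (−0.41) = +1.90 V.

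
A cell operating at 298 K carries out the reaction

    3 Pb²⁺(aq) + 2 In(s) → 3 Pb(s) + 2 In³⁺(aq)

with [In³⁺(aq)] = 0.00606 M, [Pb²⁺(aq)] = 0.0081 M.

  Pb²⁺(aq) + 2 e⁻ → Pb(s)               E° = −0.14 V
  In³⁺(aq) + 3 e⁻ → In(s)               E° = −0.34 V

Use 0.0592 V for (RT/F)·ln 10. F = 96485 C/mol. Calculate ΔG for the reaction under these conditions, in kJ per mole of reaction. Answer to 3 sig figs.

E°cell = −0.14 − (−0.34) = +0.20 V; the balanced reaction transfers n = 6 electrons.
Q = [In³⁺(aq)]^2 / [Pb²⁺(aq)]^3 = 69.1, so log Q = 1.839 and E = +0.20 − (0.0592/6)(1.839) = +0.1819 V.
ΔG = −nFE = −(6)(96485)(+0.1819) J/mol = −105 kJ/mol.

−105 kJ/mol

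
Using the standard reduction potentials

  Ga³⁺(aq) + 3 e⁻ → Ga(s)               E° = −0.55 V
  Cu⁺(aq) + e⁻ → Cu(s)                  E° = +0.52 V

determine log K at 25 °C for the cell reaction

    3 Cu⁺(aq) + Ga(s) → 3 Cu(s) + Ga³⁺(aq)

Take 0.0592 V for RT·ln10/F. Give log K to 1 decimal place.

The Cu⁺/Cu couple is reduced (cathode); E°cell = +0.52 − (−0.55) = +1.07 V with n = 3.
At equilibrium E = 0, so log K = nE°cell / 0.0592 = (3)(+1.07) / 0.0592 = 54.2.

log K = 54.2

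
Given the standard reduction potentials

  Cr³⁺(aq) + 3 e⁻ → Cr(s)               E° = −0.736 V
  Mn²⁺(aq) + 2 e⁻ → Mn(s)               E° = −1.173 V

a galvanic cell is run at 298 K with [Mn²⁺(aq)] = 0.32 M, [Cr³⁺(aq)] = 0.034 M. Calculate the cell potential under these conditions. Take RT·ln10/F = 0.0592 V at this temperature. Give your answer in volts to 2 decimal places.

+0.42 V

Since E°(Cr³⁺/Cr) > E°(Mn²⁺/Mn), Cr³⁺/Cr serves as the cathode.
The standard potential is −0.736 − (−1.173) = +0.437 V and the balanced reaction transfers n = 6 electrons.
The balanced reaction is 2 Cr³⁺(aq) + 3 Mn(s) → 2 Cr(s) + 3 Mn²⁺(aq), so Q = [Mn²⁺(aq)]^3 / [Cr³⁺(aq)]^2 = 28.3 and log Q = 1.452.
E = E° − (0.0592/n)·log Q = +0.437 − (0.0592/6)(1.452) = +0.42 V.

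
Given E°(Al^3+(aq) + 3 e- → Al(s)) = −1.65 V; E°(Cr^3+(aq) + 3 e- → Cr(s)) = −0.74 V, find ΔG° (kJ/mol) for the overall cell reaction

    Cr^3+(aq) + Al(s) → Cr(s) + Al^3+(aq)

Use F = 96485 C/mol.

In the reaction as written Cr^3+(aq) is reduced, so the Cr³⁺/Cr couple is the cathode and Al³⁺/Al is the anode.
E°cell = −0.74 − (−1.65) = +0.91 V; balancing electrons gives n = 3.
ΔG° = −nFE°cell = −(3)(96485)(+0.91) J/mol = −263 kJ/mol.

−263 kJ/mol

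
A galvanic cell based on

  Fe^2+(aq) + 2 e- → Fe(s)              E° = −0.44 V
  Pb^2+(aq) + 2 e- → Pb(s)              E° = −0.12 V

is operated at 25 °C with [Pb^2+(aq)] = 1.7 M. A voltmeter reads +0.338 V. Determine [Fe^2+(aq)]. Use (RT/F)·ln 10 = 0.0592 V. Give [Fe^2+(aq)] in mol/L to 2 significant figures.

With Pb²⁺/Pb at the cathode and Fe²⁺/Fe at the anode, E°cell = −0.12 − (−0.44) = +0.32 V (n = 2).
From the Nernst equation, log Q = n(E° − E)/0.0592 = 2·(+0.32 − (+0.338))/0.0592 = −0.608.
For Pb^2+(aq) + Fe(s) → Pb(s) + Fe^2+(aq), the reaction quotient is Q = [Fe^2+(aq)] / [Pb^2+(aq)].
Substituting the known concentrations and solving, log [Fe^2+(aq)] = −0.378 and [Fe^2+(aq)] = 0.42 M.

0.42 M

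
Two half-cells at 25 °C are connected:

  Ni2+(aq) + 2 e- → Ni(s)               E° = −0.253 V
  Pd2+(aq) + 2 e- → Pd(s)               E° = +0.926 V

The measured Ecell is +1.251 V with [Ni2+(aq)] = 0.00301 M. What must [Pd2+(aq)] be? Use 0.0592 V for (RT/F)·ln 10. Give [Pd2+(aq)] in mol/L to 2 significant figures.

0.81 M

Pd²⁺/Pd is the cathode (higher E°); E°cell = +0.926 − (−0.253) = +1.179 V with n = 2.
From the Nernst equation, log Q = n(E° − E)/0.0592 = 2·(+1.179 − (+1.251))/0.0592 = −2.432.
For Pd2+(aq) + Ni(s) → Pd(s) + Ni2+(aq), the reaction quotient is Q = [Ni2+(aq)] / [Pd2+(aq)].
Substituting the known concentrations and solving, log [Pd2+(aq)] = −0.089 and [Pd2+(aq)] = 0.81 M.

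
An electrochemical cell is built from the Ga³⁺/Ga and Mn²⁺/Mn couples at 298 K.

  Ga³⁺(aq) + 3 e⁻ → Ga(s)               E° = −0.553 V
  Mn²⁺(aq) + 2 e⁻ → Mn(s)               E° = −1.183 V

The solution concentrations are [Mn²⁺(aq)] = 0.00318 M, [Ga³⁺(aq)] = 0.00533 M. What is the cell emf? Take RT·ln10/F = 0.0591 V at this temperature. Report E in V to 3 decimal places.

+0.659 V

Ga³⁺/Ga is reduced (cathode, E° = −0.553 V) and Mn²⁺/Mn is oxidized (anode).
E°cell = E°cat − E°an = −0.553 − (−1.183) = +0.630 V; n = 6.
The balanced reaction is 2 Ga³⁺(aq) + 3 Mn(s) → 2 Ga(s) + 3 Mn²⁺(aq), so Q = [Mn²⁺(aq)]^3 / [Ga³⁺(aq)]^2 = 0.00113 and log Q = −2.946.
E = E° − (0.0591/n)·log Q = +0.630 − (0.0591/6)(−2.946) = +0.659 V.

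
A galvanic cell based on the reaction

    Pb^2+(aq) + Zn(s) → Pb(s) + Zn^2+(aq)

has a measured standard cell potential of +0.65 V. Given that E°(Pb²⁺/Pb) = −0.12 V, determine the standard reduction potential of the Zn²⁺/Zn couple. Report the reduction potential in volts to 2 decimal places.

In the reaction as written the Pb²⁺/Pb couple is reduced (cathode) and Zn²⁺/Zn is oxidized (anode), so E°cell = E°(Pb²⁺/Pb) − E°(Zn²⁺/Zn).
E°(Zn²⁺/Zn) = E°(cathode) − E°cell = −0.12 − (+0.65) = −0.77 V.

−0.77 V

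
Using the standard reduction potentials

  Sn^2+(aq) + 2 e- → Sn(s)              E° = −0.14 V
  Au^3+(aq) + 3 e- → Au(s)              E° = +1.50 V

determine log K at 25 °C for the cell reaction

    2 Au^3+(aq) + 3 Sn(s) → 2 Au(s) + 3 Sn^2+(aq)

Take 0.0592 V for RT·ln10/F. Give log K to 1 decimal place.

The Au³⁺/Au couple is reduced (cathode); E°cell = +1.50 − (−0.14) = +1.64 V with n = 6.
At equilibrium E = 0, so log K = nE°cell / 0.0592 = (6)(+1.64) / 0.0592 = 166.2.

log K = 166.2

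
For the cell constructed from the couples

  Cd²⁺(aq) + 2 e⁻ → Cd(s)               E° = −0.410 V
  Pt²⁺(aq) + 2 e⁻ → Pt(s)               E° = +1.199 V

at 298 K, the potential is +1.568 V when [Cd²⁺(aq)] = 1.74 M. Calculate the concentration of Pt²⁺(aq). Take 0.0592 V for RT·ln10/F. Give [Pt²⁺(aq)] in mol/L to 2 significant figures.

Pt²⁺/Pt is the cathode (higher E°); E°cell = +1.199 − (−0.410) = +1.609 V with n = 2.
Since E = E° − (0.0592/n)·log Q, log Q = n(E° − E)/0.0592 = 1.385.
Balancing electrons gives Pt²⁺(aq) + Cd(s) → Pt(s) + Cd²⁺(aq); thus Q = [Cd²⁺(aq)] / [Pt²⁺(aq)].
Substituting the known concentrations and solving, log [Pt²⁺(aq)] = −1.144 and [Pt²⁺(aq)] = 0.072 M.

0.072 M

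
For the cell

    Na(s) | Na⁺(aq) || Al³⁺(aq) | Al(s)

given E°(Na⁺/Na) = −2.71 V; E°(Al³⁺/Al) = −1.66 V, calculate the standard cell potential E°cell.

+1.05 V

By convention the left-hand electrode in cell notation is the anode (oxidation) and the right-hand electrode is the cathode (reduction).
E°cell = E°(right) − E°(left) = −1.66 − (−2.71) = +1.05 V.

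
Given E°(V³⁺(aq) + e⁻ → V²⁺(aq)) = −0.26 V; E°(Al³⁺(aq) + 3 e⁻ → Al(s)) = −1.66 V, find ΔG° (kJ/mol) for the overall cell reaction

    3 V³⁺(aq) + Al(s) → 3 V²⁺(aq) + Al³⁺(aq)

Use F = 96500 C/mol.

−405 kJ/mol

In the reaction as written V³⁺(aq) is reduced, so the V³⁺/V²⁺ couple is the cathode and Al³⁺/Al is the anode.
E°cell = −0.26 − (−1.66) = +1.40 V; balancing electrons gives n = 3.
ΔG° = −nFE°cell = −(3)(96500)(+1.40) J/mol = −405 kJ/mol.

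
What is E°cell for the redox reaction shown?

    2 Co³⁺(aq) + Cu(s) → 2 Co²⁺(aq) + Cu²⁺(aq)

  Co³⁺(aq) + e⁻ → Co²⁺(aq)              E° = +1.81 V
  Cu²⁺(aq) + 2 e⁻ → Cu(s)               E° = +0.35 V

In the reaction as written, Co³⁺(aq) is reduced (cathode) and Cu²⁺(aq) is produced by oxidation at the anode.
E°cell = E°(cathode) − E°(anode) = +1.81 − (+0.35) = +1.46 V.
The positive value indicates the reaction is spontaneous as written.

+1.46 V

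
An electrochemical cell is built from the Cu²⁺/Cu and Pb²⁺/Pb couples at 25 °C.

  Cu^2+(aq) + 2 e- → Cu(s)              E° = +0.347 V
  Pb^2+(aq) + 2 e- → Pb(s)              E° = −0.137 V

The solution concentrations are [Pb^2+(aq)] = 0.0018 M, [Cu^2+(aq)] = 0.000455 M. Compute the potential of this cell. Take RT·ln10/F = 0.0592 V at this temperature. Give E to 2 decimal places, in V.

Since E°(Cu²⁺/Cu) > E°(Pb²⁺/Pb), Cu²⁺/Cu serves as the cathode.
The standard potential is +0.347 − (−0.137) = +0.484 V and the balanced reaction transfers n = 2 electrons.
Balancing gives Cu^2+(aq) + Pb(s) → Cu(s) + Pb^2+(aq); hence Q = [Pb^2+(aq)] / [Cu^2+(aq)] = 3.96 (log Q = 0.597).
Applying E = E° − (RT ln10/nF)·log Q gives +0.484 − (0.0592/2)(0.597) = +0.47 V.

+0.47 V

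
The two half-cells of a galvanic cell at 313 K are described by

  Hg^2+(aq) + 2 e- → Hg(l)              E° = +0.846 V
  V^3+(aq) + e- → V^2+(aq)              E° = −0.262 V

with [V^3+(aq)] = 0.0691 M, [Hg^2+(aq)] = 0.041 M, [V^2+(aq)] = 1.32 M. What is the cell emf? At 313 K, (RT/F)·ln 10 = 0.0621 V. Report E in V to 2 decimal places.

Since E°(Hg²⁺/Hg) > E°(V³⁺/V²⁺), Hg²⁺/Hg serves as the cathode.
E°cell = E°cat − E°an = +0.846 − (−0.262) = +1.108 V; n = 2.
Balancing gives Hg^2+(aq) + 2 V^2+(aq) → Hg(l) + 2 V^3+(aq); hence Q = [V^3+(aq)]^2 / ([Hg^2+(aq)]·[V^2+(aq)]^2) = 0.0668 (log Q = −1.175).
Applying E = E° − (RT ln10/nF)·log Q gives +1.108 − (0.0621/2)(−1.175) = +1.14 V.

+1.14 V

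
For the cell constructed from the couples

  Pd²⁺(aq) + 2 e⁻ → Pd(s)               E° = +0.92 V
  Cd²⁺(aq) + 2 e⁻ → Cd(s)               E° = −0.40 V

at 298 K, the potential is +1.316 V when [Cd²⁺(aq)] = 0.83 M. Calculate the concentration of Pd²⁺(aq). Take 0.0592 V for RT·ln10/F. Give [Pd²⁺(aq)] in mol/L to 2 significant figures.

0.61 M

The Pd²⁺/Pd couple has the larger reduction potential, so it is the cathode: E°cell = +0.92 − (−0.40) = +1.32 V and n = 2.
From the Nernst equation, log Q = n(E° − E)/0.0592 = 2·(+1.32 − (+1.316))/0.0592 = 0.135.
The balanced reaction is Pd²⁺(aq) + Cd(s) → Pd(s) + Cd²⁺(aq), so Q = [Cd²⁺(aq)] / [Pd²⁺(aq)].
Isolating [Pd²⁺(aq)] in Q = 10^{0.135} yields log [Pd²⁺(aq)] = −0.216, i.e. 0.61 M.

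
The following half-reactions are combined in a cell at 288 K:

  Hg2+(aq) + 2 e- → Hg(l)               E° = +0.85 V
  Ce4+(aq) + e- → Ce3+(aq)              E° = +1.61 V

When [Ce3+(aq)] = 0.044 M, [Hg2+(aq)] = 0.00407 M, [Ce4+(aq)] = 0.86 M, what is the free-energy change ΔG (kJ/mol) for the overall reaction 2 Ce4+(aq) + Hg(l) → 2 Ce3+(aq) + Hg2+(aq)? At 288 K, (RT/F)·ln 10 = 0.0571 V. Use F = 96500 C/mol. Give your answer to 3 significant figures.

With Ce⁴⁺/Ce³⁺ reduced at the cathode, E°cell = +1.61 − (+0.85) = +0.76 V and n = 2.
Here Q = ([Ce3+(aq)]^2·[Hg2+(aq)]) / [Ce4+(aq)]^2 = 1.07×10^−5 (log Q = −4.972), giving E = +0.76 − (0.0571/2)·(−4.972) = +0.9020 V.
Finally ΔG = −nFE = −(2)(96500 C/mol)(+0.9020 V) = −174 kJ/mol.

−174 kJ/mol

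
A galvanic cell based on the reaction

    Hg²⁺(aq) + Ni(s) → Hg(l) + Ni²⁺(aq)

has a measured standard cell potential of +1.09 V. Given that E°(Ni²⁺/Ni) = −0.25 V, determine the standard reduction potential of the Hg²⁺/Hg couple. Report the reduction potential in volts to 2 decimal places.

In the reaction as written the Hg²⁺/Hg couple is reduced (cathode) and Ni²⁺/Ni is oxidized (anode), so E°cell = E°(Hg²⁺/Hg) − E°(Ni²⁺/Ni).
E°(Hg²⁺/Hg) = E°cell + E°(anode) = +1.09 + (−0.25) = +0.84 V.

+0.84 V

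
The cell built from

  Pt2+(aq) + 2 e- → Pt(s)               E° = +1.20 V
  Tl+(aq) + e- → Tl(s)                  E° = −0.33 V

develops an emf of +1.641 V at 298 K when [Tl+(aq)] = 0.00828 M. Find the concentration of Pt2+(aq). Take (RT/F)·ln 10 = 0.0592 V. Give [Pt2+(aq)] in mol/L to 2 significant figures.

0.39 M

Pt²⁺/Pt is the cathode (higher E°); E°cell = +1.20 − (−0.33) = +1.53 V with n = 2.
From the Nernst equation, log Q = n(E° − E)/0.0592 = 2·(+1.53 − (+1.641))/0.0592 = −3.750.
The balanced reaction is Pt2+(aq) + 2 Tl(s) → Pt(s) + 2 Tl+(aq), so Q = [Tl+(aq)]^2 / [Pt2+(aq)].
Isolating [Pt2+(aq)] in Q = 10^{−3.750} yields log [Pt2+(aq)] = −0.414, i.e. 0.39 M.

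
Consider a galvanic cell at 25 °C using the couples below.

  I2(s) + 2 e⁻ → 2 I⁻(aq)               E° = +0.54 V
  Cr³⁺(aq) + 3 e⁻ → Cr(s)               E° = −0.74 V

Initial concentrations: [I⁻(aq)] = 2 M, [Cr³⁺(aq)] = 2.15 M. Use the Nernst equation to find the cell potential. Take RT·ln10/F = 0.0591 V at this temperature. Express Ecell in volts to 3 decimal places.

+1.256 V

Since E°(I₂/I⁻) > E°(Cr³⁺/Cr), I₂/I⁻ serves as the cathode.
The standard potential is +0.54 − (−0.74) = +1.28 V and the balanced reaction transfers n = 6 electrons.
The balanced reaction is 3 I2(s) + 2 Cr(s) → 6 I⁻(aq) + 2 Cr³⁺(aq), so Q = [I⁻(aq)]^6·[Cr³⁺(aq)]^2 = 296 and log Q = 2.471.
Applying E = E° − (RT ln10/nF)·log Q gives +1.28 − (0.0591/6)(2.471) = +1.256 V.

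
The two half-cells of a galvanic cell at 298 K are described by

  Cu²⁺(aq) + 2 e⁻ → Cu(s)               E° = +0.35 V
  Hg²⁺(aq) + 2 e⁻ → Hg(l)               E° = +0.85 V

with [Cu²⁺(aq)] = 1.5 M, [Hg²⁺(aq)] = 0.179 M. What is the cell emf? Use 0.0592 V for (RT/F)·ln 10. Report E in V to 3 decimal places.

+0.473 V

The Hg²⁺/Hg couple has the more positive E°, so it is the cathode; Cu²⁺/Cu is the anode.
E°cell = +0.85 − (+0.35) = +0.50 V, with n = 2 electrons transferred.
The balanced reaction is Hg²⁺(aq) + Cu(s) → Hg(l) + Cu²⁺(aq), so Q = [Cu²⁺(aq)] / [Hg²⁺(aq)] = 8.38 and log Q = 0.923.
Applying E = E° − (RT ln10/nF)·log Q gives +0.50 − (0.0592/2)(0.923) = +0.473 V.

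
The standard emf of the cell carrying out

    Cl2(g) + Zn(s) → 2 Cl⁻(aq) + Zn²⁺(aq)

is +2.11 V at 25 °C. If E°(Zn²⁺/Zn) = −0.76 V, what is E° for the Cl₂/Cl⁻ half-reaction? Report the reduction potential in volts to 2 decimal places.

+1.35 V

In the reaction as written the Cl₂/Cl⁻ couple is reduced (cathode) and Zn²⁺/Zn is oxidized (anode), so E°cell = E°(Cl₂/Cl⁻) − E°(Zn²⁺/Zn).
E°(Cl₂/Cl⁻) = E°cell + E°(anode) = +2.11 + (−0.76) = +1.35 V.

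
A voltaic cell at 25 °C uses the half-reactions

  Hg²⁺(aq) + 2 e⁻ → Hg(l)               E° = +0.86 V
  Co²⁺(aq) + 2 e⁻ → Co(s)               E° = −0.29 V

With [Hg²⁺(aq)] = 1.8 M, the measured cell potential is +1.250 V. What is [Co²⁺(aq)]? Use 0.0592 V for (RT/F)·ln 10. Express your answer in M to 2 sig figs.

Hg²⁺/Hg is the cathode (higher E°); E°cell = +0.86 − (−0.29) = +1.15 V with n = 2.
Rearranging E = E° − (0.0592/n)·log Q gives log Q = 2(+1.15 − (+1.250))/0.0592 = −3.378.
For Hg²⁺(aq) + Co(s) → Hg(l) + Co²⁺(aq), the reaction quotient is Q = [Co²⁺(aq)] / [Hg²⁺(aq)].
Solving for the unknown gives log [Co²⁺(aq)] = −3.123, so [Co²⁺(aq)] ≈ 0.00075 M.

0.00075 M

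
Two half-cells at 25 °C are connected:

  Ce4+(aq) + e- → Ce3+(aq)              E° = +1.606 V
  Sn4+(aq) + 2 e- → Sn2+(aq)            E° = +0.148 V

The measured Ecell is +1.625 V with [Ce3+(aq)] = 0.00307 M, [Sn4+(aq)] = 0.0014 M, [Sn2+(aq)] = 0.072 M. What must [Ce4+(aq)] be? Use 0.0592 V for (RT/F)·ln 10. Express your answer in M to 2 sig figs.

Ce⁴⁺/Ce³⁺ is the cathode (higher E°); E°cell = +1.606 − (+0.148) = +1.458 V with n = 2.
Rearranging E = E° − (0.0592/n)·log Q gives log Q = 2(+1.458 − (+1.625))/0.0592 = −5.642.
Balancing electrons gives 2 Ce4+(aq) + Sn2+(aq) → 2 Ce3+(aq) + Sn4+(aq); thus Q = ([Ce3+(aq)]^2·[Sn4+(aq)]) / ([Ce4+(aq)]^2·[Sn2+(aq)]).
Isolating [Ce4+(aq)] in Q = 10^{−5.642} yields log [Ce4+(aq)] = −0.547, i.e. 0.28 M.

0.28 M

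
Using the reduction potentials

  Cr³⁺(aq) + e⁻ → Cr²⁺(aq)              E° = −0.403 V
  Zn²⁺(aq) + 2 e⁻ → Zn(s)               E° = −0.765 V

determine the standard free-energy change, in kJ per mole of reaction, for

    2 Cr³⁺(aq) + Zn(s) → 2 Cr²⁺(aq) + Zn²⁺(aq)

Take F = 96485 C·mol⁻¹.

−69.9 kJ/mol

In the reaction as written Cr³⁺(aq) is reduced, so the Cr³⁺/Cr²⁺ couple is the cathode and Zn²⁺/Zn is the anode.
E°cell = −0.403 − (−0.765) = +0.362 V; balancing electrons gives n = 2.
ΔG° = −nFE°cell = −(2)(96485)(+0.362) J/mol = −69.9 kJ/mol.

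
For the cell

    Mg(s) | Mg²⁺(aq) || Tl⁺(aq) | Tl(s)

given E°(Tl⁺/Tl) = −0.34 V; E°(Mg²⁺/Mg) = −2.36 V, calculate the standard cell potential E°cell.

By convention the left-hand electrode in cell notation is the anode (oxidation) and the right-hand electrode is the cathode (reduction).
E°cell = E°(right) − E°(left) = −0.34 − (−2.36) = +2.02 V.

+2.02 V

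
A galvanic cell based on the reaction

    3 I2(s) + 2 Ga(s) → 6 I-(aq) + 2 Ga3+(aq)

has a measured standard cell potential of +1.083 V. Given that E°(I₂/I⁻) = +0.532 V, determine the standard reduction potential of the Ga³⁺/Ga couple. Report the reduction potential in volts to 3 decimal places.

−0.551 V

In the reaction as written the I₂/I⁻ couple is reduced (cathode) and Ga³⁺/Ga is oxidized (anode), so E°cell = E°(I₂/I⁻) − E°(Ga³⁺/Ga).
E°(Ga³⁺/Ga) = E°(cathode) − E°cell = +0.532 − (+1.083) = −0.551 V.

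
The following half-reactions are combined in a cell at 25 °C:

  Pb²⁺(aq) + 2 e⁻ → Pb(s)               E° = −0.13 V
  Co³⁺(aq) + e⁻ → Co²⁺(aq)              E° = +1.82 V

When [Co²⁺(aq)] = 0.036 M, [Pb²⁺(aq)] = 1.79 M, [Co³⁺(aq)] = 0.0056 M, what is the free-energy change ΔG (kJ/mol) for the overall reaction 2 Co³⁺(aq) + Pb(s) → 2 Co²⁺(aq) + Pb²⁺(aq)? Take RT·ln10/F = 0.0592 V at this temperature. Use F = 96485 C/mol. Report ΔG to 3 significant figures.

With Co³⁺/Co²⁺ reduced at the cathode, E°cell = +1.82 − (−0.13) = +1.95 V and n = 2.
Here Q = ([Co²⁺(aq)]^2·[Pb²⁺(aq)]) / [Co³⁺(aq)]^2 = 74 (log Q = 1.869), giving E = +1.95 − (0.0592/2)·(1.869) = +1.8947 V.
Finally ΔG = −nFE = −(2)(96485 C/mol)(+1.8947 V) = −366 kJ/mol.

−366 kJ/mol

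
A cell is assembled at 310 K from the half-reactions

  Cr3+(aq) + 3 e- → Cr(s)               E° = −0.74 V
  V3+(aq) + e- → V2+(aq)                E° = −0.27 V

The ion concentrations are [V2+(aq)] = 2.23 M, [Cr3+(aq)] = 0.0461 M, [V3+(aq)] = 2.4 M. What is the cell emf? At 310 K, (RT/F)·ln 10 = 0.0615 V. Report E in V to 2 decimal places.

The V³⁺/V²⁺ couple has the more positive E°, so it is the cathode; Cr³⁺/Cr is the anode.
The standard potential is −0.27 − (−0.74) = +0.47 V and the balanced reaction transfers n = 3 electrons.
The balanced reaction is 3 V3+(aq) + Cr(s) → 3 V2+(aq) + Cr3+(aq), so Q = ([V2+(aq)]^3·[Cr3+(aq)]) / [V3+(aq)]^3 = 0.037 and log Q = −1.432.
E = E° − (0.0615/n)·log Q = +0.47 − (0.0615/3)(−1.432) = +0.50 V.

+0.50 V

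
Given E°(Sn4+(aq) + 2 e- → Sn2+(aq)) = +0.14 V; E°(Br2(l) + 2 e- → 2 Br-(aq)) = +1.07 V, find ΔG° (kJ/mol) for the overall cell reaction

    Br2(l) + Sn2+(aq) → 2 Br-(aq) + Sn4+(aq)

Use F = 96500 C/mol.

−179 kJ/mol

In the reaction as written Br2(l) is reduced, so the Br₂/Br⁻ couple is the cathode and Sn⁴⁺/Sn²⁺ is the anode.
E°cell = +1.07 − (+0.14) = +0.93 V; balancing electrons gives n = 2.
ΔG° = −nFE°cell = −(2)(96500)(+0.93) J/mol = −179 kJ/mol.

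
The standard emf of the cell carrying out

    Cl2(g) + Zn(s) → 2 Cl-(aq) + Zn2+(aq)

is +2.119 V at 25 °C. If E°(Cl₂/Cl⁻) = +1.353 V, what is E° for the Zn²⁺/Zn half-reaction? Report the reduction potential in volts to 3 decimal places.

−0.766 V

In the reaction as written the Cl₂/Cl⁻ couple is reduced (cathode) and Zn²⁺/Zn is oxidized (anode), so E°cell = E°(Cl₂/Cl⁻) − E°(Zn²⁺/Zn).
E°(Zn²⁺/Zn) = E°(cathode) − E°cell = +1.353 − (+2.119) = −0.766 V.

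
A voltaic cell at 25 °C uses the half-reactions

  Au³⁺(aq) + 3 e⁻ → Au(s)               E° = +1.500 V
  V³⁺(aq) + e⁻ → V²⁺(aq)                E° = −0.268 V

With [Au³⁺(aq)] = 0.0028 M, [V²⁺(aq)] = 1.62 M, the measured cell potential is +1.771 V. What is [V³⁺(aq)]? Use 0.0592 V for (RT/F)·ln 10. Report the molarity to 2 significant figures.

0.20 M

The Au³⁺/Au couple has the larger reduction potential, so it is the cathode: E°cell = +1.500 − (−0.268) = +1.768 V and n = 3.
From the Nernst equation, log Q = n(E° − E)/0.0592 = 3·(+1.768 − (+1.771))/0.0592 = −0.152.
For Au³⁺(aq) + 3 V²⁺(aq) → Au(s) + 3 V³⁺(aq), the reaction quotient is Q = [V³⁺(aq)]^3 / ([Au³⁺(aq)]·[V²⁺(aq)]^3).
Solving for the unknown gives log [V³⁺(aq)] = −0.692, so [V³⁺(aq)] ≈ 0.20 M.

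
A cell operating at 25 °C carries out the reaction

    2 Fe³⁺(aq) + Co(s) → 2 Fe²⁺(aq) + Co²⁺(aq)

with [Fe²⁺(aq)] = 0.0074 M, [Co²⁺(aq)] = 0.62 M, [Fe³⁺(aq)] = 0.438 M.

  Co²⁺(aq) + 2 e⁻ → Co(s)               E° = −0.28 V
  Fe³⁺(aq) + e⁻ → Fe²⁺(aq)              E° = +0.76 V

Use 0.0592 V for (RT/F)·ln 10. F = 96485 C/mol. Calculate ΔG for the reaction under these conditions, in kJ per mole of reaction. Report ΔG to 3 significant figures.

−222 kJ/mol

The standard cell potential is +0.76 − (−0.28) = +1.04 V, with n = 2 electrons in the balanced equation.
The reaction quotient is ([Fe²⁺(aq)]^2·[Co²⁺(aq)]) / [Fe³⁺(aq)]^2 = 0.000177; by Nernst, E = +1.04 − (0.0592/2)(−3.752) = +1.1511 V.
Then ΔG = −nFE = −2 × 96485 × +1.1511 J/mol = −222 kJ/mol.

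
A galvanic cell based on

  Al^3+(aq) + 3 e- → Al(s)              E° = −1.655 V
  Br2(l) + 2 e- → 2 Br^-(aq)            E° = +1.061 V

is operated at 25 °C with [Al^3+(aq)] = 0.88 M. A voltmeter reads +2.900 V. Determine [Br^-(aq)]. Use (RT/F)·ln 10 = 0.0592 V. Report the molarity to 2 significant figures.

0.00081 M

With Br₂/Br⁻ at the cathode and Al³⁺/Al at the anode, E°cell = +1.061 − (−1.655) = +2.716 V (n = 6).
Since E = E° − (0.0592/n)·log Q, log Q = n(E° − E)/0.0592 = −18.649.
For 3 Br2(l) + 2 Al(s) → 6 Br^-(aq) + 2 Al^3+(aq), the reaction quotient is Q = [Br^-(aq)]^6·[Al^3+(aq)]^2.
Substituting the known concentrations and solving, log [Br^-(aq)] = −3.090 and [Br^-(aq)] = 0.00081 M.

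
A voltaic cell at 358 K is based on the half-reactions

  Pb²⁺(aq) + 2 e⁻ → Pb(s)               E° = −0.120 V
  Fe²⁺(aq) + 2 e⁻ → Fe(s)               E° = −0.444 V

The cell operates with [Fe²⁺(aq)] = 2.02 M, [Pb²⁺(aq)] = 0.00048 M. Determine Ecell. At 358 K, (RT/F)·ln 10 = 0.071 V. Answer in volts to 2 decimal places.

+0.20 V

Since E°(Pb²⁺/Pb) > E°(Fe²⁺/Fe), Pb²⁺/Pb serves as the cathode.
E°cell = −0.120 − (−0.444) = +0.324 V, with n = 2 electrons transferred.
Balancing gives Pb²⁺(aq) + Fe(s) → Pb(s) + Fe²⁺(aq); hence Q = [Fe²⁺(aq)] / [Pb²⁺(aq)] = 4.21×10^3 (log Q = 3.624).
E = E° − (0.071/n)·log Q = +0.324 − (0.071/2)(3.624) = +0.20 V.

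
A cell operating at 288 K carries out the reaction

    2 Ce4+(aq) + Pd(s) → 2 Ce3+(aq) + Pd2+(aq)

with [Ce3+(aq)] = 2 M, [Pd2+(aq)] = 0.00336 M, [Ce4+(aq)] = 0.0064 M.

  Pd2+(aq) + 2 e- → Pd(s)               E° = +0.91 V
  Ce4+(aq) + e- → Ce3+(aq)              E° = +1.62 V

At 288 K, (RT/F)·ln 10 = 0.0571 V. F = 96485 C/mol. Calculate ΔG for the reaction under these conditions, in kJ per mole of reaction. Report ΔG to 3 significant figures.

E°cell = +1.62 − (+0.91) = +0.71 V; the balanced reaction transfers n = 2 electrons.
Here Q = ([Ce3+(aq)]^2·[Pd2+(aq)]) / [Ce4+(aq)]^2 = 328 (log Q = 2.516), giving E = +0.71 − (0.0571/2)·(2.516) = +0.6382 V.
ΔG = −nFE = −(2)(96485)(+0.6382) J/mol = −123 kJ/mol.

−123 kJ/mol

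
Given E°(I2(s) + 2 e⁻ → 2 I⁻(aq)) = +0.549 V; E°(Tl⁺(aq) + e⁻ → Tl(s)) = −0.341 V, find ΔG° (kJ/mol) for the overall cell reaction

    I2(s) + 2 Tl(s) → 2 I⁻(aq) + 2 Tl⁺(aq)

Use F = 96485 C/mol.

In the reaction as written I2(s) is reduced, so the I₂/I⁻ couple is the cathode and Tl⁺/Tl is the anode.
E°cell = +0.549 − (−0.341) = +0.890 V; balancing electrons gives n = 2.
ΔG° = −nFE°cell = −(2)(96485)(+0.890) J/mol = −172 kJ/mol.

−172 kJ/mol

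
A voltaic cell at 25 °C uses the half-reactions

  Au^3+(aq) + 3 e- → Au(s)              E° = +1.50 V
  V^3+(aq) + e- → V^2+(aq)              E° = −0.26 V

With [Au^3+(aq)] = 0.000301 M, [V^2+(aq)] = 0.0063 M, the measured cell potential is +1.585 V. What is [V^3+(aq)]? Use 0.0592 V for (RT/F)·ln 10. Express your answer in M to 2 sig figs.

The Au³⁺/Au couple has the larger reduction potential, so it is the cathode: E°cell = +1.50 − (−0.26) = +1.76 V and n = 3.
From the Nernst equation, log Q = n(E° − E)/0.0592 = 3·(+1.76 − (+1.585))/0.0592 = 8.868.
For Au^3+(aq) + 3 V^2+(aq) → Au(s) + 3 V^3+(aq), the reaction quotient is Q = [V^3+(aq)]^3 / ([Au^3+(aq)]·[V^2+(aq)]^3).
Isolating [V^3+(aq)] in Q = 10^{8.868} yields log [V^3+(aq)] = −0.418, i.e. 0.38 M.

0.38 M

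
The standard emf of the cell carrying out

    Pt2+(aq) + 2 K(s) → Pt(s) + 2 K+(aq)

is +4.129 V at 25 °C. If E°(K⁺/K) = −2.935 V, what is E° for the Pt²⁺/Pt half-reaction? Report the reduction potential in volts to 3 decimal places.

+1.194 V

In the reaction as written the Pt²⁺/Pt couple is reduced (cathode) and K⁺/K is oxidized (anode), so E°cell = E°(Pt²⁺/Pt) − E°(K⁺/K).
E°(Pt²⁺/Pt) = E°cell + E°(anode) = +4.129 + (−2.935) = +1.194 V.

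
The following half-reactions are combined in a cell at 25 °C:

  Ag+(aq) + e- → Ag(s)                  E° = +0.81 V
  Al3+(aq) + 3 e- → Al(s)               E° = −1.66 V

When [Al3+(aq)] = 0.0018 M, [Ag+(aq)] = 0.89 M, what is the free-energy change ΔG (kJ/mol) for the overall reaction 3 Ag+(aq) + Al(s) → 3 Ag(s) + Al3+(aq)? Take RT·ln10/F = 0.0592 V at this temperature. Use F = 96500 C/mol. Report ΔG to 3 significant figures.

−730 kJ/mol

E°cell = +0.81 − (−1.66) = +2.47 V; the balanced reaction transfers n = 3 electrons.
Q = [Al3+(aq)] / [Ag+(aq)]^3 = 0.00255, so log Q = −2.593 and E = +2.47 − (0.0592/3)(−2.593) = +2.5212 V.
Finally ΔG = −nFE = −(3)(96500 C/mol)(+2.5212 V) = −730 kJ/mol.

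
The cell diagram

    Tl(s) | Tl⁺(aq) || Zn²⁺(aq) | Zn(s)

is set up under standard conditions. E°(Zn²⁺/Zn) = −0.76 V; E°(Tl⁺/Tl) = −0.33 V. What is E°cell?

−0.43 V

By convention the left-hand electrode in cell notation is the anode (oxidation) and the right-hand electrode is the cathode (reduction).
E°cell = E°(right) − E°(left) = −0.76 − (−0.33) = −0.43 V.
The negative sign shows that, as written, the cell would require an external voltage to drive the reaction.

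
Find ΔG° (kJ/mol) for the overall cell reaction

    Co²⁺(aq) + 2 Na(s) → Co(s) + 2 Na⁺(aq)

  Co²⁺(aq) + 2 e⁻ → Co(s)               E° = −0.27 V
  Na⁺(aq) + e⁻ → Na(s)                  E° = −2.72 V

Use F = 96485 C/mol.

In the reaction as written Co²⁺(aq) is reduced, so the Co²⁺/Co couple is the cathode and Na⁺/Na is the anode.
E°cell = −0.27 − (−2.72) = +2.45 V; balancing electrons gives n = 2.
ΔG° = −nFE°cell = −(2)(96485)(+2.45) J/mol = −473 kJ/mol.

−473 kJ/mol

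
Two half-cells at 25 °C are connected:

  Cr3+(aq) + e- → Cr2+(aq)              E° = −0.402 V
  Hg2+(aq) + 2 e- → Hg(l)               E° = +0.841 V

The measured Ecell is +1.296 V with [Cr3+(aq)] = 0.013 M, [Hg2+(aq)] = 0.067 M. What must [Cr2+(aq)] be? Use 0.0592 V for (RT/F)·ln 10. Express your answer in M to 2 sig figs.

0.39 M

Hg²⁺/Hg is the cathode (higher E°); E°cell = +0.841 − (−0.402) = +1.243 V with n = 2.
From the Nernst equation, log Q = n(E° − E)/0.0592 = 2·(+1.243 − (+1.296))/0.0592 = −1.791.
For Hg2+(aq) + 2 Cr2+(aq) → Hg(l) + 2 Cr3+(aq), the reaction quotient is Q = [Cr3+(aq)]^2 / ([Hg2+(aq)]·[Cr2+(aq)]^2).
Isolating [Cr2+(aq)] in Q = 10^{−1.791} yields log [Cr2+(aq)] = −0.404, i.e. 0.39 M.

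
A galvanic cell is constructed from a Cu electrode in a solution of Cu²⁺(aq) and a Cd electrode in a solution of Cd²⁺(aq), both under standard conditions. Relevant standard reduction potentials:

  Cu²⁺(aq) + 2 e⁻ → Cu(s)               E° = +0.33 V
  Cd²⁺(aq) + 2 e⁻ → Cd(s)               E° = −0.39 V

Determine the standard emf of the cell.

Of the two couples in this cell, the one with the more positive reduction potential is reduced at the cathode: here that is Cu²⁺/Cu (+0.33 V); Cd²⁺/Cd (−0.39 V) is the anode.
E°cell = E°(cathode) − E°(anode) = +0.33 − (−0.39) = +0.72 V.

+0.72 V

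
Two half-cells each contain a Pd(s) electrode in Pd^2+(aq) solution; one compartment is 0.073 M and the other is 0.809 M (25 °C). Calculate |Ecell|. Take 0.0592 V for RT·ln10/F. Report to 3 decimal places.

For a concentration cell E°cell = 0, since both electrodes use the same couple.
The compartment with the higher Pd^2+(aq) concentration (0.809 M) acts as the cathode; ions are reduced there and produced at the dilute (0.073 M) anode.
With n = 2, Ecell = −(0.0592/2)·log([dilute]/[conc]) = −(0.0592/2)·log(0.073/0.809) = +0.031 V.

0.031 V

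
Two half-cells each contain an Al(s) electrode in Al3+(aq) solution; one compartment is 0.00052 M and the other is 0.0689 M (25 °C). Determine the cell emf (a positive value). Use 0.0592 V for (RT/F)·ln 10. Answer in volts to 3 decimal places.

0.042 V

For a concentration cell E°cell = 0, since both electrodes use the same couple.
The compartment with the higher Al3+(aq) concentration (0.0689 M) acts as the cathode; ions are reduced there and produced at the dilute (0.00052 M) anode.
With n = 3, Ecell = −(0.0592/3)·log([dilute]/[conc]) = −(0.0592/3)·log(0.00052/0.0689) = +0.042 V.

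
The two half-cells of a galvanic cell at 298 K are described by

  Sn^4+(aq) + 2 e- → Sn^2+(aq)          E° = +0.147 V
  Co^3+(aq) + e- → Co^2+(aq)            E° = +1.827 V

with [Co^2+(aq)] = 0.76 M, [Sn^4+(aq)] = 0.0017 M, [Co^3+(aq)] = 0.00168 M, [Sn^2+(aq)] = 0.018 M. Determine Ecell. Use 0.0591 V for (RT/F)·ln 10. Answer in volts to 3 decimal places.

+1.553 V

Co³⁺/Co²⁺ is reduced (cathode, E° = +1.827 V) and Sn⁴⁺/Sn²⁺ is oxidized (anode).
The standard potential is +1.827 − (+0.147) = +1.680 V and the balanced reaction transfers n = 2 electrons.
Balancing gives 2 Co^3+(aq) + Sn^2+(aq) → 2 Co^2+(aq) + Sn^4+(aq); hence Q = ([Co^2+(aq)]^2·[Sn^4+(aq)]) / ([Co^3+(aq)]^2·[Sn^2+(aq)]) = 1.93×10^4 (log Q = 4.286).
Applying E = E° − (RT ln10/nF)·log Q gives +1.680 − (0.0591/2)(4.286) = +1.553 V.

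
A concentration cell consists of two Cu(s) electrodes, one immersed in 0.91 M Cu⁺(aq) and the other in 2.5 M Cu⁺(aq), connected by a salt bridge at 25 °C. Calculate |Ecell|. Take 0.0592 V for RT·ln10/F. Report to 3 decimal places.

0.026 V

For a concentration cell E°cell = 0, since both electrodes use the same couple.
The compartment with the higher Cu⁺(aq) concentration (2.5 M) acts as the cathode; ions are reduced there and produced at the dilute (0.91 M) anode.
With n = 1, Ecell = −(0.0592/1)·log([dilute]/[conc]) = −(0.0592/1)·log(0.91/2.5) = +0.026 V.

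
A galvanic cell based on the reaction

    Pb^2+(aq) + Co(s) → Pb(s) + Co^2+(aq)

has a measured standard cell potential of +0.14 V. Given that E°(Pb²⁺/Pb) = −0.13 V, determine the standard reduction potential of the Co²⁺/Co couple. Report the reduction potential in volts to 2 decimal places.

−0.27 V

In the reaction as written the Pb²⁺/Pb couple is reduced (cathode) and Co²⁺/Co is oxidized (anode), so E°cell = E°(Pb²⁺/Pb) − E°(Co²⁺/Co).
E°(Co²⁺/Co) = E°(cathode) − E°cell = −0.13 − (+0.14) = −0.27 V.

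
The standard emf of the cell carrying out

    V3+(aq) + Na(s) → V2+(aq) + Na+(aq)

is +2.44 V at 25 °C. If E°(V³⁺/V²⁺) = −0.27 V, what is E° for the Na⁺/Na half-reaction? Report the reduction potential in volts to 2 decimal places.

−2.71 V

In the reaction as written the V³⁺/V²⁺ couple is reduced (cathode) and Na⁺/Na is oxidized (anode), so E°cell = E°(V³⁺/V²⁺) − E°(Na⁺/Na).
E°(Na⁺/Na) = E°(cathode) − E°cell = −0.27 − (+2.44) = −2.71 V.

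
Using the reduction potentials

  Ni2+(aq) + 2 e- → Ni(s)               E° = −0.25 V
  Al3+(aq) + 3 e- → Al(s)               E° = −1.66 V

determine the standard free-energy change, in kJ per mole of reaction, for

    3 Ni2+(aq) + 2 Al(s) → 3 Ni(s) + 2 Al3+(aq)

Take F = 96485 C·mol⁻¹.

In the reaction as written Ni2+(aq) is reduced, so the Ni²⁺/Ni couple is the cathode and Al³⁺/Al is the anode.
E°cell = −0.25 − (−1.66) = +1.41 V; balancing electrons gives n = 6.
ΔG° = −nFE°cell = −(6)(96485)(+1.41) J/mol = −816 kJ/mol.

−816 kJ/mol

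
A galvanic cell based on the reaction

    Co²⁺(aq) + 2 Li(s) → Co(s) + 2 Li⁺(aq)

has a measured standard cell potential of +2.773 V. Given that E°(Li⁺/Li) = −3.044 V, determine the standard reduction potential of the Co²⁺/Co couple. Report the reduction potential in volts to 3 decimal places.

−0.271 V

In the reaction as written the Co²⁺/Co couple is reduced (cathode) and Li⁺/Li is oxidized (anode), so E°cell = E°(Co²⁺/Co) − E°(Li⁺/Li).
E°(Co²⁺/Co) = E°cell + E°(anode) = +2.773 + (−3.044) = −0.271 V.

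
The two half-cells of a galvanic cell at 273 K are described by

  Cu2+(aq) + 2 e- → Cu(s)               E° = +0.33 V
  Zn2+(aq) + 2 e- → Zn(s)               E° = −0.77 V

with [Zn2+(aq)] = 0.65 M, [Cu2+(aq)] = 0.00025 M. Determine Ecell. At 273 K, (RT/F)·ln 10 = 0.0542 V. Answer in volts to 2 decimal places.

+1.01 V

The Cu²⁺/Cu couple has the more positive E°, so it is the cathode; Zn²⁺/Zn is the anode.
E°cell = +0.33 − (−0.77) = +1.10 V, with n = 2 electrons transferred.
The balanced reaction is Cu2+(aq) + Zn(s) → Cu(s) + Zn2+(aq), so Q = [Zn2+(aq)] / [Cu2+(aq)] = 2.6×10^3 and log Q = 3.415.
E = E° − (0.0542/n)·log Q = +1.10 − (0.0542/2)(3.415) = +1.01 V.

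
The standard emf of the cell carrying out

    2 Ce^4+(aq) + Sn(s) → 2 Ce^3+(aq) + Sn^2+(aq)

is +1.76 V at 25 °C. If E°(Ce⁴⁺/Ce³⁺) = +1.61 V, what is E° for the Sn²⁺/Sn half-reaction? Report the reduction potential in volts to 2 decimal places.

In the reaction as written the Ce⁴⁺/Ce³⁺ couple is reduced (cathode) and Sn²⁺/Sn is oxidized (anode), so E°cell = E°(Ce⁴⁺/Ce³⁺) − E°(Sn²⁺/Sn).
E°(Sn²⁺/Sn) = E°(cathode) − E°cell = +1.61 − (+1.76) = −0.15 V.

−0.15 V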